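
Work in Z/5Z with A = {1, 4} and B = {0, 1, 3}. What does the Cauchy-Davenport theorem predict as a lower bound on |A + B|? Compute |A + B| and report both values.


Cauchy-Davenport: |A + B| ≥ min(p, |A| + |B| - 1) for A, B nonempty in Z/pZ.
|A| = 2, |B| = 3, p = 5.
CD lower bound = min(5, 2 + 3 - 1) = min(5, 4) = 4.
Compute A + B mod 5 directly:
a = 1: 1+0=1, 1+1=2, 1+3=4
a = 4: 4+0=4, 4+1=0, 4+3=2
A + B = {0, 1, 2, 4}, so |A + B| = 4.
Verify: 4 ≥ 4? Yes ✓.

CD lower bound = 4, actual |A + B| = 4.


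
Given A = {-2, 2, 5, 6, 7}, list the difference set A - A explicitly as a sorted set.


A - A = {a - a' : a, a' ∈ A}.
Compute a - a' for each ordered pair (a, a'):
a = -2: -2--2=0, -2-2=-4, -2-5=-7, -2-6=-8, -2-7=-9
a = 2: 2--2=4, 2-2=0, 2-5=-3, 2-6=-4, 2-7=-5
a = 5: 5--2=7, 5-2=3, 5-5=0, 5-6=-1, 5-7=-2
a = 6: 6--2=8, 6-2=4, 6-5=1, 6-6=0, 6-7=-1
a = 7: 7--2=9, 7-2=5, 7-5=2, 7-6=1, 7-7=0
Collecting distinct values (and noting 0 appears from a-a):
A - A = {-9, -8, -7, -5, -4, -3, -2, -1, 0, 1, 2, 3, 4, 5, 7, 8, 9}
|A - A| = 17

A - A = {-9, -8, -7, -5, -4, -3, -2, -1, 0, 1, 2, 3, 4, 5, 7, 8, 9}


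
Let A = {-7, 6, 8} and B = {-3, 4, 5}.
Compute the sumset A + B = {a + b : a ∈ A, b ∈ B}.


A + B = {a + b : a ∈ A, b ∈ B}.
Enumerate all |A|·|B| = 3·3 = 9 pairs (a, b) and collect distinct sums.
a = -7: -7+-3=-10, -7+4=-3, -7+5=-2
a = 6: 6+-3=3, 6+4=10, 6+5=11
a = 8: 8+-3=5, 8+4=12, 8+5=13
Collecting distinct sums: A + B = {-10, -3, -2, 3, 5, 10, 11, 12, 13}
|A + B| = 9

A + B = {-10, -3, -2, 3, 5, 10, 11, 12, 13}


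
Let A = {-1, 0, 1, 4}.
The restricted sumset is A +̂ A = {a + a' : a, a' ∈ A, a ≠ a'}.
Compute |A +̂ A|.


Restricted sumset: A +̂ A = {a + a' : a ∈ A, a' ∈ A, a ≠ a'}.
Equivalently, take A + A and drop any sum 2a that is achievable ONLY as a + a for a ∈ A (i.e. sums representable only with equal summands).
Enumerate pairs (a, a') with a < a' (symmetric, so each unordered pair gives one sum; this covers all a ≠ a'):
  -1 + 0 = -1
  -1 + 1 = 0
  -1 + 4 = 3
  0 + 1 = 1
  0 + 4 = 4
  1 + 4 = 5
Collected distinct sums: {-1, 0, 1, 3, 4, 5}
|A +̂ A| = 6
(Reference bound: |A +̂ A| ≥ 2|A| - 3 for |A| ≥ 2, with |A| = 4 giving ≥ 5.)

|A +̂ A| = 6


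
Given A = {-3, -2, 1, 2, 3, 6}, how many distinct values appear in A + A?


A + A = {a + a' : a, a' ∈ A}; |A| = 6.
General bounds: 2|A| - 1 ≤ |A + A| ≤ |A|(|A|+1)/2, i.e. 11 ≤ |A + A| ≤ 21.
Lower bound 2|A|-1 is attained iff A is an arithmetic progression.
Enumerate sums a + a' for a ≤ a' (symmetric, so this suffices):
a = -3: -3+-3=-6, -3+-2=-5, -3+1=-2, -3+2=-1, -3+3=0, -3+6=3
a = -2: -2+-2=-4, -2+1=-1, -2+2=0, -2+3=1, -2+6=4
a = 1: 1+1=2, 1+2=3, 1+3=4, 1+6=7
a = 2: 2+2=4, 2+3=5, 2+6=8
a = 3: 3+3=6, 3+6=9
a = 6: 6+6=12
Distinct sums: {-6, -5, -4, -2, -1, 0, 1, 2, 3, 4, 5, 6, 7, 8, 9, 12}
|A + A| = 16

|A + A| = 16


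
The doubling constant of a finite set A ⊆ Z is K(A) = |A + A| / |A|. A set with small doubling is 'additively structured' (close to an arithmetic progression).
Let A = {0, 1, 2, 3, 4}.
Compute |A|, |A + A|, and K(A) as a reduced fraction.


|A| = 5.
Compute A + A by enumerating all 25 pairs.
A + A = {0, 1, 2, 3, 4, 5, 6, 7, 8}, so |A + A| = 9.
K = |A + A| / |A| = 9/5 (already in lowest terms) ≈ 1.8000.
Reference: AP of size 5 gives K = 9/5 ≈ 1.8000; a fully generic set of size 5 gives K ≈ 3.0000.

|A| = 5, |A + A| = 9, K = 9/5.


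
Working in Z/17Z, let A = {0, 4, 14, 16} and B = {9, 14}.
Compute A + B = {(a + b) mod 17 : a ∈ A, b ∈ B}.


Work in Z/17Z: reduce every sum a + b modulo 17.
Enumerate all 8 pairs:
a = 0: 0+9=9, 0+14=14
a = 4: 4+9=13, 4+14=1
a = 14: 14+9=6, 14+14=11
a = 16: 16+9=8, 16+14=13
Distinct residues collected: {1, 6, 8, 9, 11, 13, 14}
|A + B| = 7 (out of 17 total residues).

A + B = {1, 6, 8, 9, 11, 13, 14}


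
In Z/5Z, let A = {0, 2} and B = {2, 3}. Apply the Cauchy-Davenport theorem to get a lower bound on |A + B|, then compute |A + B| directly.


Cauchy-Davenport: |A + B| ≥ min(p, |A| + |B| - 1) for A, B nonempty in Z/pZ.
|A| = 2, |B| = 2, p = 5.
CD lower bound = min(5, 2 + 2 - 1) = min(5, 3) = 3.
Compute A + B mod 5 directly:
a = 0: 0+2=2, 0+3=3
a = 2: 2+2=4, 2+3=0
A + B = {0, 2, 3, 4}, so |A + B| = 4.
Verify: 4 ≥ 3? Yes ✓.

CD lower bound = 3, actual |A + B| = 4.


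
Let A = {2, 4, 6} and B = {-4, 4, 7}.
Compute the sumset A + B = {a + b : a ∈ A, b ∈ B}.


A + B = {a + b : a ∈ A, b ∈ B}.
Enumerate all |A|·|B| = 3·3 = 9 pairs (a, b) and collect distinct sums.
a = 2: 2+-4=-2, 2+4=6, 2+7=9
a = 4: 4+-4=0, 4+4=8, 4+7=11
a = 6: 6+-4=2, 6+4=10, 6+7=13
Collecting distinct sums: A + B = {-2, 0, 2, 6, 8, 9, 10, 11, 13}
|A + B| = 9

A + B = {-2, 0, 2, 6, 8, 9, 10, 11, 13}


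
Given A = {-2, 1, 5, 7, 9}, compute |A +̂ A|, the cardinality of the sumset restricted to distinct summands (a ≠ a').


Restricted sumset: A +̂ A = {a + a' : a ∈ A, a' ∈ A, a ≠ a'}.
Equivalently, take A + A and drop any sum 2a that is achievable ONLY as a + a for a ∈ A (i.e. sums representable only with equal summands).
Enumerate pairs (a, a') with a < a' (symmetric, so each unordered pair gives one sum; this covers all a ≠ a'):
  -2 + 1 = -1
  -2 + 5 = 3
  -2 + 7 = 5
  -2 + 9 = 7
  1 + 5 = 6
  1 + 7 = 8
  1 + 9 = 10
  5 + 7 = 12
  5 + 9 = 14
  7 + 9 = 16
Collected distinct sums: {-1, 3, 5, 6, 7, 8, 10, 12, 14, 16}
|A +̂ A| = 10
(Reference bound: |A +̂ A| ≥ 2|A| - 3 for |A| ≥ 2, with |A| = 5 giving ≥ 7.)

|A +̂ A| = 10


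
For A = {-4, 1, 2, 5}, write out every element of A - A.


A - A = {a - a' : a, a' ∈ A}.
Compute a - a' for each ordered pair (a, a'):
a = -4: -4--4=0, -4-1=-5, -4-2=-6, -4-5=-9
a = 1: 1--4=5, 1-1=0, 1-2=-1, 1-5=-4
a = 2: 2--4=6, 2-1=1, 2-2=0, 2-5=-3
a = 5: 5--4=9, 5-1=4, 5-2=3, 5-5=0
Collecting distinct values (and noting 0 appears from a-a):
A - A = {-9, -6, -5, -4, -3, -1, 0, 1, 3, 4, 5, 6, 9}
|A - A| = 13

A - A = {-9, -6, -5, -4, -3, -1, 0, 1, 3, 4, 5, 6, 9}


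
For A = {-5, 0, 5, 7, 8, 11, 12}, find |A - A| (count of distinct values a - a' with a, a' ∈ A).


A - A = {a - a' : a, a' ∈ A}; |A| = 7.
Bounds: 2|A|-1 ≤ |A - A| ≤ |A|² - |A| + 1, i.e. 13 ≤ |A - A| ≤ 43.
Note: 0 ∈ A - A always (from a - a). The set is symmetric: if d ∈ A - A then -d ∈ A - A.
Enumerate nonzero differences d = a - a' with a > a' (then include -d):
Positive differences: {1, 2, 3, 4, 5, 6, 7, 8, 10, 11, 12, 13, 16, 17}
Full difference set: {0} ∪ (positive diffs) ∪ (negative diffs).
|A - A| = 1 + 2·14 = 29 (matches direct enumeration: 29).

|A - A| = 29


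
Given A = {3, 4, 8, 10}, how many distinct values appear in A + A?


A + A = {a + a' : a, a' ∈ A}; |A| = 4.
General bounds: 2|A| - 1 ≤ |A + A| ≤ |A|(|A|+1)/2, i.e. 7 ≤ |A + A| ≤ 10.
Lower bound 2|A|-1 is attained iff A is an arithmetic progression.
Enumerate sums a + a' for a ≤ a' (symmetric, so this suffices):
a = 3: 3+3=6, 3+4=7, 3+8=11, 3+10=13
a = 4: 4+4=8, 4+8=12, 4+10=14
a = 8: 8+8=16, 8+10=18
a = 10: 10+10=20
Distinct sums: {6, 7, 8, 11, 12, 13, 14, 16, 18, 20}
|A + A| = 10

|A + A| = 10


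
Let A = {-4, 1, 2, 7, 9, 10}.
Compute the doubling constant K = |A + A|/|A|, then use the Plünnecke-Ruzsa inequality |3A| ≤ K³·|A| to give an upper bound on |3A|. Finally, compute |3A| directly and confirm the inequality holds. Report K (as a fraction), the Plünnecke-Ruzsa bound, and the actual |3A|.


|A| = 6.
Step 1: Compute A + A by enumerating all 36 pairs.
A + A = {-8, -3, -2, 2, 3, 4, 5, 6, 8, 9, 10, 11, 12, 14, 16, 17, 18, 19, 20}, so |A + A| = 19.
Step 2: Doubling constant K = |A + A|/|A| = 19/6 = 19/6 ≈ 3.1667.
Step 3: Plünnecke-Ruzsa gives |3A| ≤ K³·|A| = (3.1667)³ · 6 ≈ 190.5278.
Step 4: Compute 3A = A + A + A directly by enumerating all triples (a,b,c) ∈ A³; |3A| = 36.
Step 5: Check 36 ≤ 190.5278? Yes ✓.

K = 19/6, Plünnecke-Ruzsa bound K³|A| ≈ 190.5278, |3A| = 36, inequality holds.


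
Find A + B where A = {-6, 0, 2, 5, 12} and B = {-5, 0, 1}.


A + B = {a + b : a ∈ A, b ∈ B}.
Enumerate all |A|·|B| = 5·3 = 15 pairs (a, b) and collect distinct sums.
a = -6: -6+-5=-11, -6+0=-6, -6+1=-5
a = 0: 0+-5=-5, 0+0=0, 0+1=1
a = 2: 2+-5=-3, 2+0=2, 2+1=3
a = 5: 5+-5=0, 5+0=5, 5+1=6
a = 12: 12+-5=7, 12+0=12, 12+1=13
Collecting distinct sums: A + B = {-11, -6, -5, -3, 0, 1, 2, 3, 5, 6, 7, 12, 13}
|A + B| = 13

A + B = {-11, -6, -5, -3, 0, 1, 2, 3, 5, 6, 7, 12, 13}


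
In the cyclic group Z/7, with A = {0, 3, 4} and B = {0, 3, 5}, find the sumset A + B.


Work in Z/7Z: reduce every sum a + b modulo 7.
Enumerate all 9 pairs:
a = 0: 0+0=0, 0+3=3, 0+5=5
a = 3: 3+0=3, 3+3=6, 3+5=1
a = 4: 4+0=4, 4+3=0, 4+5=2
Distinct residues collected: {0, 1, 2, 3, 4, 5, 6}
|A + B| = 7 (out of 7 total residues).

A + B = {0, 1, 2, 3, 4, 5, 6}


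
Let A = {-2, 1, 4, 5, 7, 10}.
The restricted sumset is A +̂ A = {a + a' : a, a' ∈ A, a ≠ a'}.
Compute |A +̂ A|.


Restricted sumset: A +̂ A = {a + a' : a ∈ A, a' ∈ A, a ≠ a'}.
Equivalently, take A + A and drop any sum 2a that is achievable ONLY as a + a for a ∈ A (i.e. sums representable only with equal summands).
Enumerate pairs (a, a') with a < a' (symmetric, so each unordered pair gives one sum; this covers all a ≠ a'):
  -2 + 1 = -1
  -2 + 4 = 2
  -2 + 5 = 3
  -2 + 7 = 5
  -2 + 10 = 8
  1 + 4 = 5
  1 + 5 = 6
  1 + 7 = 8
  1 + 10 = 11
  4 + 5 = 9
  4 + 7 = 11
  4 + 10 = 14
  5 + 7 = 12
  5 + 10 = 15
  7 + 10 = 17
Collected distinct sums: {-1, 2, 3, 5, 6, 8, 9, 11, 12, 14, 15, 17}
|A +̂ A| = 12
(Reference bound: |A +̂ A| ≥ 2|A| - 3 for |A| ≥ 2, with |A| = 6 giving ≥ 9.)

|A +̂ A| = 12


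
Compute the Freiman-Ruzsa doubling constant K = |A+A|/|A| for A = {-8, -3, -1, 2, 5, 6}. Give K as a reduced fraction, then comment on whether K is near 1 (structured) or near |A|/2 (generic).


|A| = 6.
Compute A + A by enumerating all 36 pairs.
A + A = {-16, -11, -9, -6, -4, -3, -2, -1, 1, 2, 3, 4, 5, 7, 8, 10, 11, 12}, so |A + A| = 18.
K = |A + A| / |A| = 18/6 = 3/1 ≈ 3.0000.
Reference: AP of size 6 gives K = 11/6 ≈ 1.8333; a fully generic set of size 6 gives K ≈ 3.5000.

|A| = 6, |A + A| = 18, K = 18/6 = 3/1.


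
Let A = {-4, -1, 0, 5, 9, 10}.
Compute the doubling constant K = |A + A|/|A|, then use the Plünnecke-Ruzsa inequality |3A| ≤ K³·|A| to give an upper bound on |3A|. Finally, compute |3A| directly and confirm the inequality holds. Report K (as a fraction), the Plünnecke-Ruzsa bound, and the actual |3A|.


|A| = 6.
Step 1: Compute A + A by enumerating all 36 pairs.
A + A = {-8, -5, -4, -2, -1, 0, 1, 4, 5, 6, 8, 9, 10, 14, 15, 18, 19, 20}, so |A + A| = 18.
Step 2: Doubling constant K = |A + A|/|A| = 18/6 = 18/6 ≈ 3.0000.
Step 3: Plünnecke-Ruzsa gives |3A| ≤ K³·|A| = (3.0000)³ · 6 ≈ 162.0000.
Step 4: Compute 3A = A + A + A directly by enumerating all triples (a,b,c) ∈ A³; |3A| = 36.
Step 5: Check 36 ≤ 162.0000? Yes ✓.

K = 18/6, Plünnecke-Ruzsa bound K³|A| ≈ 162.0000, |3A| = 36, inequality holds.


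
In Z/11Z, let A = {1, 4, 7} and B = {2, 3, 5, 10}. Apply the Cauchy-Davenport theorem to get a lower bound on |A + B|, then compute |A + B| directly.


Cauchy-Davenport: |A + B| ≥ min(p, |A| + |B| - 1) for A, B nonempty in Z/pZ.
|A| = 3, |B| = 4, p = 11.
CD lower bound = min(11, 3 + 4 - 1) = min(11, 6) = 6.
Compute A + B mod 11 directly:
a = 1: 1+2=3, 1+3=4, 1+5=6, 1+10=0
a = 4: 4+2=6, 4+3=7, 4+5=9, 4+10=3
a = 7: 7+2=9, 7+3=10, 7+5=1, 7+10=6
A + B = {0, 1, 3, 4, 6, 7, 9, 10}, so |A + B| = 8.
Verify: 8 ≥ 6? Yes ✓.

CD lower bound = 6, actual |A + B| = 8.


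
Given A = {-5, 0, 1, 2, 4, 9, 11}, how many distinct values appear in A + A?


A + A = {a + a' : a, a' ∈ A}; |A| = 7.
General bounds: 2|A| - 1 ≤ |A + A| ≤ |A|(|A|+1)/2, i.e. 13 ≤ |A + A| ≤ 28.
Lower bound 2|A|-1 is attained iff A is an arithmetic progression.
Enumerate sums a + a' for a ≤ a' (symmetric, so this suffices):
a = -5: -5+-5=-10, -5+0=-5, -5+1=-4, -5+2=-3, -5+4=-1, -5+9=4, -5+11=6
a = 0: 0+0=0, 0+1=1, 0+2=2, 0+4=4, 0+9=9, 0+11=11
a = 1: 1+1=2, 1+2=3, 1+4=5, 1+9=10, 1+11=12
a = 2: 2+2=4, 2+4=6, 2+9=11, 2+11=13
a = 4: 4+4=8, 4+9=13, 4+11=15
a = 9: 9+9=18, 9+11=20
a = 11: 11+11=22
Distinct sums: {-10, -5, -4, -3, -1, 0, 1, 2, 3, 4, 5, 6, 8, 9, 10, 11, 12, 13, 15, 18, 20, 22}
|A + A| = 22

|A + A| = 22


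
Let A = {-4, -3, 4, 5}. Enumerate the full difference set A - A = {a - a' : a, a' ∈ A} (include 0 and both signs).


A - A = {a - a' : a, a' ∈ A}.
Compute a - a' for each ordered pair (a, a'):
a = -4: -4--4=0, -4--3=-1, -4-4=-8, -4-5=-9
a = -3: -3--4=1, -3--3=0, -3-4=-7, -3-5=-8
a = 4: 4--4=8, 4--3=7, 4-4=0, 4-5=-1
a = 5: 5--4=9, 5--3=8, 5-4=1, 5-5=0
Collecting distinct values (and noting 0 appears from a-a):
A - A = {-9, -8, -7, -1, 0, 1, 7, 8, 9}
|A - A| = 9

A - A = {-9, -8, -7, -1, 0, 1, 7, 8, 9}


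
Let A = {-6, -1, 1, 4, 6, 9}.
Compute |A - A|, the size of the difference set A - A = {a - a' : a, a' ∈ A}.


A - A = {a - a' : a, a' ∈ A}; |A| = 6.
Bounds: 2|A|-1 ≤ |A - A| ≤ |A|² - |A| + 1, i.e. 11 ≤ |A - A| ≤ 31.
Note: 0 ∈ A - A always (from a - a). The set is symmetric: if d ∈ A - A then -d ∈ A - A.
Enumerate nonzero differences d = a - a' with a > a' (then include -d):
Positive differences: {2, 3, 5, 7, 8, 10, 12, 15}
Full difference set: {0} ∪ (positive diffs) ∪ (negative diffs).
|A - A| = 1 + 2·8 = 17 (matches direct enumeration: 17).

|A - A| = 17


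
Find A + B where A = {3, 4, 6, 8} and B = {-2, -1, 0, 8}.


A + B = {a + b : a ∈ A, b ∈ B}.
Enumerate all |A|·|B| = 4·4 = 16 pairs (a, b) and collect distinct sums.
a = 3: 3+-2=1, 3+-1=2, 3+0=3, 3+8=11
a = 4: 4+-2=2, 4+-1=3, 4+0=4, 4+8=12
a = 6: 6+-2=4, 6+-1=5, 6+0=6, 6+8=14
a = 8: 8+-2=6, 8+-1=7, 8+0=8, 8+8=16
Collecting distinct sums: A + B = {1, 2, 3, 4, 5, 6, 7, 8, 11, 12, 14, 16}
|A + B| = 12

A + B = {1, 2, 3, 4, 5, 6, 7, 8, 11, 12, 14, 16}


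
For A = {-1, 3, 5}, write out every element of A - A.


A - A = {a - a' : a, a' ∈ A}.
Compute a - a' for each ordered pair (a, a'):
a = -1: -1--1=0, -1-3=-4, -1-5=-6
a = 3: 3--1=4, 3-3=0, 3-5=-2
a = 5: 5--1=6, 5-3=2, 5-5=0
Collecting distinct values (and noting 0 appears from a-a):
A - A = {-6, -4, -2, 0, 2, 4, 6}
|A - A| = 7

A - A = {-6, -4, -2, 0, 2, 4, 6}


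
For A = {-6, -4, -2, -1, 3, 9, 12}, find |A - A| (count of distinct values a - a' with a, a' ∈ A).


A - A = {a - a' : a, a' ∈ A}; |A| = 7.
Bounds: 2|A|-1 ≤ |A - A| ≤ |A|² - |A| + 1, i.e. 13 ≤ |A - A| ≤ 43.
Note: 0 ∈ A - A always (from a - a). The set is symmetric: if d ∈ A - A then -d ∈ A - A.
Enumerate nonzero differences d = a - a' with a > a' (then include -d):
Positive differences: {1, 2, 3, 4, 5, 6, 7, 9, 10, 11, 13, 14, 15, 16, 18}
Full difference set: {0} ∪ (positive diffs) ∪ (negative diffs).
|A - A| = 1 + 2·15 = 31 (matches direct enumeration: 31).

|A - A| = 31


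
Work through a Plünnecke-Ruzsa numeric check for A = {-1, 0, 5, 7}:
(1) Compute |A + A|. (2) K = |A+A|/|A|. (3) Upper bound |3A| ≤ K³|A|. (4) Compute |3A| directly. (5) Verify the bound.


|A| = 4.
Step 1: Compute A + A by enumerating all 16 pairs.
A + A = {-2, -1, 0, 4, 5, 6, 7, 10, 12, 14}, so |A + A| = 10.
Step 2: Doubling constant K = |A + A|/|A| = 10/4 = 10/4 ≈ 2.5000.
Step 3: Plünnecke-Ruzsa gives |3A| ≤ K³·|A| = (2.5000)³ · 4 ≈ 62.5000.
Step 4: Compute 3A = A + A + A directly by enumerating all triples (a,b,c) ∈ A³; |3A| = 19.
Step 5: Check 19 ≤ 62.5000? Yes ✓.

K = 10/4, Plünnecke-Ruzsa bound K³|A| ≈ 62.5000, |3A| = 19, inequality holds.


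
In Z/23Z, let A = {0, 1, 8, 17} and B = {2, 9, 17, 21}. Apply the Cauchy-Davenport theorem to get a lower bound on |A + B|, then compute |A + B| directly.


Cauchy-Davenport: |A + B| ≥ min(p, |A| + |B| - 1) for A, B nonempty in Z/pZ.
|A| = 4, |B| = 4, p = 23.
CD lower bound = min(23, 4 + 4 - 1) = min(23, 7) = 7.
Compute A + B mod 23 directly:
a = 0: 0+2=2, 0+9=9, 0+17=17, 0+21=21
a = 1: 1+2=3, 1+9=10, 1+17=18, 1+21=22
a = 8: 8+2=10, 8+9=17, 8+17=2, 8+21=6
a = 17: 17+2=19, 17+9=3, 17+17=11, 17+21=15
A + B = {2, 3, 6, 9, 10, 11, 15, 17, 18, 19, 21, 22}, so |A + B| = 12.
Verify: 12 ≥ 7? Yes ✓.

CD lower bound = 7, actual |A + B| = 12.


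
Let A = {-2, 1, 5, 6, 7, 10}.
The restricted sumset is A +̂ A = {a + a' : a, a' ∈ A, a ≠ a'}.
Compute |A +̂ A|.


Restricted sumset: A +̂ A = {a + a' : a ∈ A, a' ∈ A, a ≠ a'}.
Equivalently, take A + A and drop any sum 2a that is achievable ONLY as a + a for a ∈ A (i.e. sums representable only with equal summands).
Enumerate pairs (a, a') with a < a' (symmetric, so each unordered pair gives one sum; this covers all a ≠ a'):
  -2 + 1 = -1
  -2 + 5 = 3
  -2 + 6 = 4
  -2 + 7 = 5
  -2 + 10 = 8
  1 + 5 = 6
  1 + 6 = 7
  1 + 7 = 8
  1 + 10 = 11
  5 + 6 = 11
  5 + 7 = 12
  5 + 10 = 15
  6 + 7 = 13
  6 + 10 = 16
  7 + 10 = 17
Collected distinct sums: {-1, 3, 4, 5, 6, 7, 8, 11, 12, 13, 15, 16, 17}
|A +̂ A| = 13
(Reference bound: |A +̂ A| ≥ 2|A| - 3 for |A| ≥ 2, with |A| = 6 giving ≥ 9.)

|A +̂ A| = 13


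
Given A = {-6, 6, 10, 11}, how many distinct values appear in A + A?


A + A = {a + a' : a, a' ∈ A}; |A| = 4.
General bounds: 2|A| - 1 ≤ |A + A| ≤ |A|(|A|+1)/2, i.e. 7 ≤ |A + A| ≤ 10.
Lower bound 2|A|-1 is attained iff A is an arithmetic progression.
Enumerate sums a + a' for a ≤ a' (symmetric, so this suffices):
a = -6: -6+-6=-12, -6+6=0, -6+10=4, -6+11=5
a = 6: 6+6=12, 6+10=16, 6+11=17
a = 10: 10+10=20, 10+11=21
a = 11: 11+11=22
Distinct sums: {-12, 0, 4, 5, 12, 16, 17, 20, 21, 22}
|A + A| = 10

|A + A| = 10


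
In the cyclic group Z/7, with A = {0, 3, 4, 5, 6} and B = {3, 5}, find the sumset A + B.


Work in Z/7Z: reduce every sum a + b modulo 7.
Enumerate all 10 pairs:
a = 0: 0+3=3, 0+5=5
a = 3: 3+3=6, 3+5=1
a = 4: 4+3=0, 4+5=2
a = 5: 5+3=1, 5+5=3
a = 6: 6+3=2, 6+5=4
Distinct residues collected: {0, 1, 2, 3, 4, 5, 6}
|A + B| = 7 (out of 7 total residues).

A + B = {0, 1, 2, 3, 4, 5, 6}


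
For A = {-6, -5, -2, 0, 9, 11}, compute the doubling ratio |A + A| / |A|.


|A| = 6.
Compute A + A by enumerating all 36 pairs.
A + A = {-12, -11, -10, -8, -7, -6, -5, -4, -2, 0, 3, 4, 5, 6, 7, 9, 11, 18, 20, 22}, so |A + A| = 20.
K = |A + A| / |A| = 20/6 = 10/3 ≈ 3.3333.
Reference: AP of size 6 gives K = 11/6 ≈ 1.8333; a fully generic set of size 6 gives K ≈ 3.5000.

|A| = 6, |A + A| = 20, K = 20/6 = 10/3.


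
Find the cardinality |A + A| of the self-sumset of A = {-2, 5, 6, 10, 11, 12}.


A + A = {a + a' : a, a' ∈ A}; |A| = 6.
General bounds: 2|A| - 1 ≤ |A + A| ≤ |A|(|A|+1)/2, i.e. 11 ≤ |A + A| ≤ 21.
Lower bound 2|A|-1 is attained iff A is an arithmetic progression.
Enumerate sums a + a' for a ≤ a' (symmetric, so this suffices):
a = -2: -2+-2=-4, -2+5=3, -2+6=4, -2+10=8, -2+11=9, -2+12=10
a = 5: 5+5=10, 5+6=11, 5+10=15, 5+11=16, 5+12=17
a = 6: 6+6=12, 6+10=16, 6+11=17, 6+12=18
a = 10: 10+10=20, 10+11=21, 10+12=22
a = 11: 11+11=22, 11+12=23
a = 12: 12+12=24
Distinct sums: {-4, 3, 4, 8, 9, 10, 11, 12, 15, 16, 17, 18, 20, 21, 22, 23, 24}
|A + A| = 17

|A + A| = 17


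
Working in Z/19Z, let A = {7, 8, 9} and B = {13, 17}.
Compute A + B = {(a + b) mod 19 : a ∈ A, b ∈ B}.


Work in Z/19Z: reduce every sum a + b modulo 19.
Enumerate all 6 pairs:
a = 7: 7+13=1, 7+17=5
a = 8: 8+13=2, 8+17=6
a = 9: 9+13=3, 9+17=7
Distinct residues collected: {1, 2, 3, 5, 6, 7}
|A + B| = 6 (out of 19 total residues).

A + B = {1, 2, 3, 5, 6, 7}


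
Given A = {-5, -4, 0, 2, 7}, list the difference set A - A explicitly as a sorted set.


A - A = {a - a' : a, a' ∈ A}.
Compute a - a' for each ordered pair (a, a'):
a = -5: -5--5=0, -5--4=-1, -5-0=-5, -5-2=-7, -5-7=-12
a = -4: -4--5=1, -4--4=0, -4-0=-4, -4-2=-6, -4-7=-11
a = 0: 0--5=5, 0--4=4, 0-0=0, 0-2=-2, 0-7=-7
a = 2: 2--5=7, 2--4=6, 2-0=2, 2-2=0, 2-7=-5
a = 7: 7--5=12, 7--4=11, 7-0=7, 7-2=5, 7-7=0
Collecting distinct values (and noting 0 appears from a-a):
A - A = {-12, -11, -7, -6, -5, -4, -2, -1, 0, 1, 2, 4, 5, 6, 7, 11, 12}
|A - A| = 17

A - A = {-12, -11, -7, -6, -5, -4, -2, -1, 0, 1, 2, 4, 5, 6, 7, 11, 12}


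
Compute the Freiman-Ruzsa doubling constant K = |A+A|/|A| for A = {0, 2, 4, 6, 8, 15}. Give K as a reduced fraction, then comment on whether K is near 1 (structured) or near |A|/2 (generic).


|A| = 6.
Compute A + A by enumerating all 36 pairs.
A + A = {0, 2, 4, 6, 8, 10, 12, 14, 15, 16, 17, 19, 21, 23, 30}, so |A + A| = 15.
K = |A + A| / |A| = 15/6 = 5/2 ≈ 2.5000.
Reference: AP of size 6 gives K = 11/6 ≈ 1.8333; a fully generic set of size 6 gives K ≈ 3.5000.

|A| = 6, |A + A| = 15, K = 15/6 = 5/2.


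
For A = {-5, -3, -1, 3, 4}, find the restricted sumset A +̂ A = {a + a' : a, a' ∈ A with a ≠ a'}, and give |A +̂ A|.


Restricted sumset: A +̂ A = {a + a' : a ∈ A, a' ∈ A, a ≠ a'}.
Equivalently, take A + A and drop any sum 2a that is achievable ONLY as a + a for a ∈ A (i.e. sums representable only with equal summands).
Enumerate pairs (a, a') with a < a' (symmetric, so each unordered pair gives one sum; this covers all a ≠ a'):
  -5 + -3 = -8
  -5 + -1 = -6
  -5 + 3 = -2
  -5 + 4 = -1
  -3 + -1 = -4
  -3 + 3 = 0
  -3 + 4 = 1
  -1 + 3 = 2
  -1 + 4 = 3
  3 + 4 = 7
Collected distinct sums: {-8, -6, -4, -2, -1, 0, 1, 2, 3, 7}
|A +̂ A| = 10
(Reference bound: |A +̂ A| ≥ 2|A| - 3 for |A| ≥ 2, with |A| = 5 giving ≥ 7.)

|A +̂ A| = 10


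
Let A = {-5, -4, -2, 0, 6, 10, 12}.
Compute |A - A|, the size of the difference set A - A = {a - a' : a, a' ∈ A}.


A - A = {a - a' : a, a' ∈ A}; |A| = 7.
Bounds: 2|A|-1 ≤ |A - A| ≤ |A|² - |A| + 1, i.e. 13 ≤ |A - A| ≤ 43.
Note: 0 ∈ A - A always (from a - a). The set is symmetric: if d ∈ A - A then -d ∈ A - A.
Enumerate nonzero differences d = a - a' with a > a' (then include -d):
Positive differences: {1, 2, 3, 4, 5, 6, 8, 10, 11, 12, 14, 15, 16, 17}
Full difference set: {0} ∪ (positive diffs) ∪ (negative diffs).
|A - A| = 1 + 2·14 = 29 (matches direct enumeration: 29).

|A - A| = 29


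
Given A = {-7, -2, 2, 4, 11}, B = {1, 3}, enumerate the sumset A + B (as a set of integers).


A + B = {a + b : a ∈ A, b ∈ B}.
Enumerate all |A|·|B| = 5·2 = 10 pairs (a, b) and collect distinct sums.
a = -7: -7+1=-6, -7+3=-4
a = -2: -2+1=-1, -2+3=1
a = 2: 2+1=3, 2+3=5
a = 4: 4+1=5, 4+3=7
a = 11: 11+1=12, 11+3=14
Collecting distinct sums: A + B = {-6, -4, -1, 1, 3, 5, 7, 12, 14}
|A + B| = 9

A + B = {-6, -4, -1, 1, 3, 5, 7, 12, 14}


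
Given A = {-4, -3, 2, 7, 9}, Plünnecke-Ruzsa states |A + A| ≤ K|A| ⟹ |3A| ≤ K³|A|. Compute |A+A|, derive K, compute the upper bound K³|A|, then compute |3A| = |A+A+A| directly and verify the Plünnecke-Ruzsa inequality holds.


|A| = 5.
Step 1: Compute A + A by enumerating all 25 pairs.
A + A = {-8, -7, -6, -2, -1, 3, 4, 5, 6, 9, 11, 14, 16, 18}, so |A + A| = 14.
Step 2: Doubling constant K = |A + A|/|A| = 14/5 = 14/5 ≈ 2.8000.
Step 3: Plünnecke-Ruzsa gives |3A| ≤ K³·|A| = (2.8000)³ · 5 ≈ 109.7600.
Step 4: Compute 3A = A + A + A directly by enumerating all triples (a,b,c) ∈ A³; |3A| = 29.
Step 5: Check 29 ≤ 109.7600? Yes ✓.

K = 14/5, Plünnecke-Ruzsa bound K³|A| ≈ 109.7600, |3A| = 29, inequality holds.


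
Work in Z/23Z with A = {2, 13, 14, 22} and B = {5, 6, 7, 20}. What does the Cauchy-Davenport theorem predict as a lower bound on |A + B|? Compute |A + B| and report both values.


Cauchy-Davenport: |A + B| ≥ min(p, |A| + |B| - 1) for A, B nonempty in Z/pZ.
|A| = 4, |B| = 4, p = 23.
CD lower bound = min(23, 4 + 4 - 1) = min(23, 7) = 7.
Compute A + B mod 23 directly:
a = 2: 2+5=7, 2+6=8, 2+7=9, 2+20=22
a = 13: 13+5=18, 13+6=19, 13+7=20, 13+20=10
a = 14: 14+5=19, 14+6=20, 14+7=21, 14+20=11
a = 22: 22+5=4, 22+6=5, 22+7=6, 22+20=19
A + B = {4, 5, 6, 7, 8, 9, 10, 11, 18, 19, 20, 21, 22}, so |A + B| = 13.
Verify: 13 ≥ 7? Yes ✓.

CD lower bound = 7, actual |A + B| = 13.


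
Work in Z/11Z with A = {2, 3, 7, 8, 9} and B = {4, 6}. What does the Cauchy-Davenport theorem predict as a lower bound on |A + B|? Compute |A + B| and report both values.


Cauchy-Davenport: |A + B| ≥ min(p, |A| + |B| - 1) for A, B nonempty in Z/pZ.
|A| = 5, |B| = 2, p = 11.
CD lower bound = min(11, 5 + 2 - 1) = min(11, 6) = 6.
Compute A + B mod 11 directly:
a = 2: 2+4=6, 2+6=8
a = 3: 3+4=7, 3+6=9
a = 7: 7+4=0, 7+6=2
a = 8: 8+4=1, 8+6=3
a = 9: 9+4=2, 9+6=4
A + B = {0, 1, 2, 3, 4, 6, 7, 8, 9}, so |A + B| = 9.
Verify: 9 ≥ 6? Yes ✓.

CD lower bound = 6, actual |A + B| = 9.


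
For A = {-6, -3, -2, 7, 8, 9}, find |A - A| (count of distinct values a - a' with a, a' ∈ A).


A - A = {a - a' : a, a' ∈ A}; |A| = 6.
Bounds: 2|A|-1 ≤ |A - A| ≤ |A|² - |A| + 1, i.e. 11 ≤ |A - A| ≤ 31.
Note: 0 ∈ A - A always (from a - a). The set is symmetric: if d ∈ A - A then -d ∈ A - A.
Enumerate nonzero differences d = a - a' with a > a' (then include -d):
Positive differences: {1, 2, 3, 4, 9, 10, 11, 12, 13, 14, 15}
Full difference set: {0} ∪ (positive diffs) ∪ (negative diffs).
|A - A| = 1 + 2·11 = 23 (matches direct enumeration: 23).

|A - A| = 23


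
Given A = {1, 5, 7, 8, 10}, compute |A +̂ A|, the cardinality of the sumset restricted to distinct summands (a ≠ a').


Restricted sumset: A +̂ A = {a + a' : a ∈ A, a' ∈ A, a ≠ a'}.
Equivalently, take A + A and drop any sum 2a that is achievable ONLY as a + a for a ∈ A (i.e. sums representable only with equal summands).
Enumerate pairs (a, a') with a < a' (symmetric, so each unordered pair gives one sum; this covers all a ≠ a'):
  1 + 5 = 6
  1 + 7 = 8
  1 + 8 = 9
  1 + 10 = 11
  5 + 7 = 12
  5 + 8 = 13
  5 + 10 = 15
  7 + 8 = 15
  7 + 10 = 17
  8 + 10 = 18
Collected distinct sums: {6, 8, 9, 11, 12, 13, 15, 17, 18}
|A +̂ A| = 9
(Reference bound: |A +̂ A| ≥ 2|A| - 3 for |A| ≥ 2, with |A| = 5 giving ≥ 7.)

|A +̂ A| = 9


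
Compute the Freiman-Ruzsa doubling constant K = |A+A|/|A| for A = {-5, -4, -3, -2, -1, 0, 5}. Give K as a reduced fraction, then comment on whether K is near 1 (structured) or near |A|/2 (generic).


|A| = 7.
Compute A + A by enumerating all 49 pairs.
A + A = {-10, -9, -8, -7, -6, -5, -4, -3, -2, -1, 0, 1, 2, 3, 4, 5, 10}, so |A + A| = 17.
K = |A + A| / |A| = 17/7 (already in lowest terms) ≈ 2.4286.
Reference: AP of size 7 gives K = 13/7 ≈ 1.8571; a fully generic set of size 7 gives K ≈ 4.0000.

|A| = 7, |A + A| = 17, K = 17/7.


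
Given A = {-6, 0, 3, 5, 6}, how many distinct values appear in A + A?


A + A = {a + a' : a, a' ∈ A}; |A| = 5.
General bounds: 2|A| - 1 ≤ |A + A| ≤ |A|(|A|+1)/2, i.e. 9 ≤ |A + A| ≤ 15.
Lower bound 2|A|-1 is attained iff A is an arithmetic progression.
Enumerate sums a + a' for a ≤ a' (symmetric, so this suffices):
a = -6: -6+-6=-12, -6+0=-6, -6+3=-3, -6+5=-1, -6+6=0
a = 0: 0+0=0, 0+3=3, 0+5=5, 0+6=6
a = 3: 3+3=6, 3+5=8, 3+6=9
a = 5: 5+5=10, 5+6=11
a = 6: 6+6=12
Distinct sums: {-12, -6, -3, -1, 0, 3, 5, 6, 8, 9, 10, 11, 12}
|A + A| = 13

|A + A| = 13


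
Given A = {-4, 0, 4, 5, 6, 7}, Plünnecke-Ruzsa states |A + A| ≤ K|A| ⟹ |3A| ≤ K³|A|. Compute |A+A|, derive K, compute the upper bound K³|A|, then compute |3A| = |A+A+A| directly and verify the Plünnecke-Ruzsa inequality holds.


|A| = 6.
Step 1: Compute A + A by enumerating all 36 pairs.
A + A = {-8, -4, 0, 1, 2, 3, 4, 5, 6, 7, 8, 9, 10, 11, 12, 13, 14}, so |A + A| = 17.
Step 2: Doubling constant K = |A + A|/|A| = 17/6 = 17/6 ≈ 2.8333.
Step 3: Plünnecke-Ruzsa gives |3A| ≤ K³·|A| = (2.8333)³ · 6 ≈ 136.4722.
Step 4: Compute 3A = A + A + A directly by enumerating all triples (a,b,c) ∈ A³; |3A| = 28.
Step 5: Check 28 ≤ 136.4722? Yes ✓.

K = 17/6, Plünnecke-Ruzsa bound K³|A| ≈ 136.4722, |3A| = 28, inequality holds.


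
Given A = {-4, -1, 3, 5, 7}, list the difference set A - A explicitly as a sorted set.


A - A = {a - a' : a, a' ∈ A}.
Compute a - a' for each ordered pair (a, a'):
a = -4: -4--4=0, -4--1=-3, -4-3=-7, -4-5=-9, -4-7=-11
a = -1: -1--4=3, -1--1=0, -1-3=-4, -1-5=-6, -1-7=-8
a = 3: 3--4=7, 3--1=4, 3-3=0, 3-5=-2, 3-7=-4
a = 5: 5--4=9, 5--1=6, 5-3=2, 5-5=0, 5-7=-2
a = 7: 7--4=11, 7--1=8, 7-3=4, 7-5=2, 7-7=0
Collecting distinct values (and noting 0 appears from a-a):
A - A = {-11, -9, -8, -7, -6, -4, -3, -2, 0, 2, 3, 4, 6, 7, 8, 9, 11}
|A - A| = 17

A - A = {-11, -9, -8, -7, -6, -4, -3, -2, 0, 2, 3, 4, 6, 7, 8, 9, 11}


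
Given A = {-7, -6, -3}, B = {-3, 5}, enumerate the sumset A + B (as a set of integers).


A + B = {a + b : a ∈ A, b ∈ B}.
Enumerate all |A|·|B| = 3·2 = 6 pairs (a, b) and collect distinct sums.
a = -7: -7+-3=-10, -7+5=-2
a = -6: -6+-3=-9, -6+5=-1
a = -3: -3+-3=-6, -3+5=2
Collecting distinct sums: A + B = {-10, -9, -6, -2, -1, 2}
|A + B| = 6

A + B = {-10, -9, -6, -2, -1, 2}


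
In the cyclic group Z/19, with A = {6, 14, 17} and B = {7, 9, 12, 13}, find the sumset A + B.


Work in Z/19Z: reduce every sum a + b modulo 19.
Enumerate all 12 pairs:
a = 6: 6+7=13, 6+9=15, 6+12=18, 6+13=0
a = 14: 14+7=2, 14+9=4, 14+12=7, 14+13=8
a = 17: 17+7=5, 17+9=7, 17+12=10, 17+13=11
Distinct residues collected: {0, 2, 4, 5, 7, 8, 10, 11, 13, 15, 18}
|A + B| = 11 (out of 19 total residues).

A + B = {0, 2, 4, 5, 7, 8, 10, 11, 13, 15, 18}


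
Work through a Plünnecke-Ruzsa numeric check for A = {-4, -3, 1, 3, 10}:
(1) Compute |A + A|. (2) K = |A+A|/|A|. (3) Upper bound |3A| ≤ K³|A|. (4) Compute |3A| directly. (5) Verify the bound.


|A| = 5.
Step 1: Compute A + A by enumerating all 25 pairs.
A + A = {-8, -7, -6, -3, -2, -1, 0, 2, 4, 6, 7, 11, 13, 20}, so |A + A| = 14.
Step 2: Doubling constant K = |A + A|/|A| = 14/5 = 14/5 ≈ 2.8000.
Step 3: Plünnecke-Ruzsa gives |3A| ≤ K³·|A| = (2.8000)³ · 5 ≈ 109.7600.
Step 4: Compute 3A = A + A + A directly by enumerating all triples (a,b,c) ∈ A³; |3A| = 28.
Step 5: Check 28 ≤ 109.7600? Yes ✓.

K = 14/5, Plünnecke-Ruzsa bound K³|A| ≈ 109.7600, |3A| = 28, inequality holds.


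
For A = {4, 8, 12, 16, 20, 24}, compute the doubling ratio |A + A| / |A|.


|A| = 6.
Compute A + A by enumerating all 36 pairs.
A + A = {8, 12, 16, 20, 24, 28, 32, 36, 40, 44, 48}, so |A + A| = 11.
K = |A + A| / |A| = 11/6 (already in lowest terms) ≈ 1.8333.
Reference: AP of size 6 gives K = 11/6 ≈ 1.8333; a fully generic set of size 6 gives K ≈ 3.5000.

|A| = 6, |A + A| = 11, K = 11/6.


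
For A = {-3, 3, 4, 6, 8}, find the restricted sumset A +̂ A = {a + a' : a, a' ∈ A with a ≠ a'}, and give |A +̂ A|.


Restricted sumset: A +̂ A = {a + a' : a ∈ A, a' ∈ A, a ≠ a'}.
Equivalently, take A + A and drop any sum 2a that is achievable ONLY as a + a for a ∈ A (i.e. sums representable only with equal summands).
Enumerate pairs (a, a') with a < a' (symmetric, so each unordered pair gives one sum; this covers all a ≠ a'):
  -3 + 3 = 0
  -3 + 4 = 1
  -3 + 6 = 3
  -3 + 8 = 5
  3 + 4 = 7
  3 + 6 = 9
  3 + 8 = 11
  4 + 6 = 10
  4 + 8 = 12
  6 + 8 = 14
Collected distinct sums: {0, 1, 3, 5, 7, 9, 10, 11, 12, 14}
|A +̂ A| = 10
(Reference bound: |A +̂ A| ≥ 2|A| - 3 for |A| ≥ 2, with |A| = 5 giving ≥ 7.)

|A +̂ A| = 10


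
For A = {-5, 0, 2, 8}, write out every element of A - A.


A - A = {a - a' : a, a' ∈ A}.
Compute a - a' for each ordered pair (a, a'):
a = -5: -5--5=0, -5-0=-5, -5-2=-7, -5-8=-13
a = 0: 0--5=5, 0-0=0, 0-2=-2, 0-8=-8
a = 2: 2--5=7, 2-0=2, 2-2=0, 2-8=-6
a = 8: 8--5=13, 8-0=8, 8-2=6, 8-8=0
Collecting distinct values (and noting 0 appears from a-a):
A - A = {-13, -8, -7, -6, -5, -2, 0, 2, 5, 6, 7, 8, 13}
|A - A| = 13

A - A = {-13, -8, -7, -6, -5, -2, 0, 2, 5, 6, 7, 8, 13}


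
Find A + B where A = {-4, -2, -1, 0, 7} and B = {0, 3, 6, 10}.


A + B = {a + b : a ∈ A, b ∈ B}.
Enumerate all |A|·|B| = 5·4 = 20 pairs (a, b) and collect distinct sums.
a = -4: -4+0=-4, -4+3=-1, -4+6=2, -4+10=6
a = -2: -2+0=-2, -2+3=1, -2+6=4, -2+10=8
a = -1: -1+0=-1, -1+3=2, -1+6=5, -1+10=9
a = 0: 0+0=0, 0+3=3, 0+6=6, 0+10=10
a = 7: 7+0=7, 7+3=10, 7+6=13, 7+10=17
Collecting distinct sums: A + B = {-4, -2, -1, 0, 1, 2, 3, 4, 5, 6, 7, 8, 9, 10, 13, 17}
|A + B| = 16

A + B = {-4, -2, -1, 0, 1, 2, 3, 4, 5, 6, 7, 8, 9, 10, 13, 17}


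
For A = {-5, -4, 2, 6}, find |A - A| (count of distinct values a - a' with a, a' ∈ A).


A - A = {a - a' : a, a' ∈ A}; |A| = 4.
Bounds: 2|A|-1 ≤ |A - A| ≤ |A|² - |A| + 1, i.e. 7 ≤ |A - A| ≤ 13.
Note: 0 ∈ A - A always (from a - a). The set is symmetric: if d ∈ A - A then -d ∈ A - A.
Enumerate nonzero differences d = a - a' with a > a' (then include -d):
Positive differences: {1, 4, 6, 7, 10, 11}
Full difference set: {0} ∪ (positive diffs) ∪ (negative diffs).
|A - A| = 1 + 2·6 = 13 (matches direct enumeration: 13).

|A - A| = 13


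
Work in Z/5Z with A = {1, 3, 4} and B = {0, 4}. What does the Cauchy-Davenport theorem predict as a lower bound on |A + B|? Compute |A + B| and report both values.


Cauchy-Davenport: |A + B| ≥ min(p, |A| + |B| - 1) for A, B nonempty in Z/pZ.
|A| = 3, |B| = 2, p = 5.
CD lower bound = min(5, 3 + 2 - 1) = min(5, 4) = 4.
Compute A + B mod 5 directly:
a = 1: 1+0=1, 1+4=0
a = 3: 3+0=3, 3+4=2
a = 4: 4+0=4, 4+4=3
A + B = {0, 1, 2, 3, 4}, so |A + B| = 5.
Verify: 5 ≥ 4? Yes ✓.

CD lower bound = 4, actual |A + B| = 5.


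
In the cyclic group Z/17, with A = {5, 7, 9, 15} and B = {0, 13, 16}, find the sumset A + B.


Work in Z/17Z: reduce every sum a + b modulo 17.
Enumerate all 12 pairs:
a = 5: 5+0=5, 5+13=1, 5+16=4
a = 7: 7+0=7, 7+13=3, 7+16=6
a = 9: 9+0=9, 9+13=5, 9+16=8
a = 15: 15+0=15, 15+13=11, 15+16=14
Distinct residues collected: {1, 3, 4, 5, 6, 7, 8, 9, 11, 14, 15}
|A + B| = 11 (out of 17 total residues).

A + B = {1, 3, 4, 5, 6, 7, 8, 9, 11, 14, 15}


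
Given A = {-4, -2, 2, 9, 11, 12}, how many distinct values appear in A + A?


A + A = {a + a' : a, a' ∈ A}; |A| = 6.
General bounds: 2|A| - 1 ≤ |A + A| ≤ |A|(|A|+1)/2, i.e. 11 ≤ |A + A| ≤ 21.
Lower bound 2|A|-1 is attained iff A is an arithmetic progression.
Enumerate sums a + a' for a ≤ a' (symmetric, so this suffices):
a = -4: -4+-4=-8, -4+-2=-6, -4+2=-2, -4+9=5, -4+11=7, -4+12=8
a = -2: -2+-2=-4, -2+2=0, -2+9=7, -2+11=9, -2+12=10
a = 2: 2+2=4, 2+9=11, 2+11=13, 2+12=14
a = 9: 9+9=18, 9+11=20, 9+12=21
a = 11: 11+11=22, 11+12=23
a = 12: 12+12=24
Distinct sums: {-8, -6, -4, -2, 0, 4, 5, 7, 8, 9, 10, 11, 13, 14, 18, 20, 21, 22, 23, 24}
|A + A| = 20

|A + A| = 20


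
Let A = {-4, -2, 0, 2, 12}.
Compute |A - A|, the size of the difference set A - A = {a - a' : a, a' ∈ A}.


A - A = {a - a' : a, a' ∈ A}; |A| = 5.
Bounds: 2|A|-1 ≤ |A - A| ≤ |A|² - |A| + 1, i.e. 9 ≤ |A - A| ≤ 21.
Note: 0 ∈ A - A always (from a - a). The set is symmetric: if d ∈ A - A then -d ∈ A - A.
Enumerate nonzero differences d = a - a' with a > a' (then include -d):
Positive differences: {2, 4, 6, 10, 12, 14, 16}
Full difference set: {0} ∪ (positive diffs) ∪ (negative diffs).
|A - A| = 1 + 2·7 = 15 (matches direct enumeration: 15).

|A - A| = 15


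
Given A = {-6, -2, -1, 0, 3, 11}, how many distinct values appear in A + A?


A + A = {a + a' : a, a' ∈ A}; |A| = 6.
General bounds: 2|A| - 1 ≤ |A + A| ≤ |A|(|A|+1)/2, i.e. 11 ≤ |A + A| ≤ 21.
Lower bound 2|A|-1 is attained iff A is an arithmetic progression.
Enumerate sums a + a' for a ≤ a' (symmetric, so this suffices):
a = -6: -6+-6=-12, -6+-2=-8, -6+-1=-7, -6+0=-6, -6+3=-3, -6+11=5
a = -2: -2+-2=-4, -2+-1=-3, -2+0=-2, -2+3=1, -2+11=9
a = -1: -1+-1=-2, -1+0=-1, -1+3=2, -1+11=10
a = 0: 0+0=0, 0+3=3, 0+11=11
a = 3: 3+3=6, 3+11=14
a = 11: 11+11=22
Distinct sums: {-12, -8, -7, -6, -4, -3, -2, -1, 0, 1, 2, 3, 5, 6, 9, 10, 11, 14, 22}
|A + A| = 19

|A + A| = 19


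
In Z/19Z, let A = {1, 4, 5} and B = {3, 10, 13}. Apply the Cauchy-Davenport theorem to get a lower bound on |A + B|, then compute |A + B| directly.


Cauchy-Davenport: |A + B| ≥ min(p, |A| + |B| - 1) for A, B nonempty in Z/pZ.
|A| = 3, |B| = 3, p = 19.
CD lower bound = min(19, 3 + 3 - 1) = min(19, 5) = 5.
Compute A + B mod 19 directly:
a = 1: 1+3=4, 1+10=11, 1+13=14
a = 4: 4+3=7, 4+10=14, 4+13=17
a = 5: 5+3=8, 5+10=15, 5+13=18
A + B = {4, 7, 8, 11, 14, 15, 17, 18}, so |A + B| = 8.
Verify: 8 ≥ 5? Yes ✓.

CD lower bound = 5, actual |A + B| = 8.


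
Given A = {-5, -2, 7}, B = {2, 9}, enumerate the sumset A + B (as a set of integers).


A + B = {a + b : a ∈ A, b ∈ B}.
Enumerate all |A|·|B| = 3·2 = 6 pairs (a, b) and collect distinct sums.
a = -5: -5+2=-3, -5+9=4
a = -2: -2+2=0, -2+9=7
a = 7: 7+2=9, 7+9=16
Collecting distinct sums: A + B = {-3, 0, 4, 7, 9, 16}
|A + B| = 6

A + B = {-3, 0, 4, 7, 9, 16}


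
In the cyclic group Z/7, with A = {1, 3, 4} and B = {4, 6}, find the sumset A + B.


Work in Z/7Z: reduce every sum a + b modulo 7.
Enumerate all 6 pairs:
a = 1: 1+4=5, 1+6=0
a = 3: 3+4=0, 3+6=2
a = 4: 4+4=1, 4+6=3
Distinct residues collected: {0, 1, 2, 3, 5}
|A + B| = 5 (out of 7 total residues).

A + B = {0, 1, 2, 3, 5}


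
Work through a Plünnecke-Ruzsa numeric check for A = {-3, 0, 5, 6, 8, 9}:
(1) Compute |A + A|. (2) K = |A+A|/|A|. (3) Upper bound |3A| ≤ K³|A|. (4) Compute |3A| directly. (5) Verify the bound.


|A| = 6.
Step 1: Compute A + A by enumerating all 36 pairs.
A + A = {-6, -3, 0, 2, 3, 5, 6, 8, 9, 10, 11, 12, 13, 14, 15, 16, 17, 18}, so |A + A| = 18.
Step 2: Doubling constant K = |A + A|/|A| = 18/6 = 18/6 ≈ 3.0000.
Step 3: Plünnecke-Ruzsa gives |3A| ≤ K³·|A| = (3.0000)³ · 6 ≈ 162.0000.
Step 4: Compute 3A = A + A + A directly by enumerating all triples (a,b,c) ∈ A³; |3A| = 30.
Step 5: Check 30 ≤ 162.0000? Yes ✓.

K = 18/6, Plünnecke-Ruzsa bound K³|A| ≈ 162.0000, |3A| = 30, inequality holds.


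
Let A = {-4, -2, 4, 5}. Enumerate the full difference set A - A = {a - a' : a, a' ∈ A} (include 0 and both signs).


A - A = {a - a' : a, a' ∈ A}.
Compute a - a' for each ordered pair (a, a'):
a = -4: -4--4=0, -4--2=-2, -4-4=-8, -4-5=-9
a = -2: -2--4=2, -2--2=0, -2-4=-6, -2-5=-7
a = 4: 4--4=8, 4--2=6, 4-4=0, 4-5=-1
a = 5: 5--4=9, 5--2=7, 5-4=1, 5-5=0
Collecting distinct values (and noting 0 appears from a-a):
A - A = {-9, -8, -7, -6, -2, -1, 0, 1, 2, 6, 7, 8, 9}
|A - A| = 13

A - A = {-9, -8, -7, -6, -2, -1, 0, 1, 2, 6, 7, 8, 9}


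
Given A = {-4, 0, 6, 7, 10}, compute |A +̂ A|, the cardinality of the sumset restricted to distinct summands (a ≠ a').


Restricted sumset: A +̂ A = {a + a' : a ∈ A, a' ∈ A, a ≠ a'}.
Equivalently, take A + A and drop any sum 2a that is achievable ONLY as a + a for a ∈ A (i.e. sums representable only with equal summands).
Enumerate pairs (a, a') with a < a' (symmetric, so each unordered pair gives one sum; this covers all a ≠ a'):
  -4 + 0 = -4
  -4 + 6 = 2
  -4 + 7 = 3
  -4 + 10 = 6
  0 + 6 = 6
  0 + 7 = 7
  0 + 10 = 10
  6 + 7 = 13
  6 + 10 = 16
  7 + 10 = 17
Collected distinct sums: {-4, 2, 3, 6, 7, 10, 13, 16, 17}
|A +̂ A| = 9
(Reference bound: |A +̂ A| ≥ 2|A| - 3 for |A| ≥ 2, with |A| = 5 giving ≥ 7.)

|A +̂ A| = 9


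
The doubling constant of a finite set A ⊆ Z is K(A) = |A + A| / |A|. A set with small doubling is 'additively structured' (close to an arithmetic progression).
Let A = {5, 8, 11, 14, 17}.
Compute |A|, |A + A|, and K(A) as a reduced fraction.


|A| = 5.
Compute A + A by enumerating all 25 pairs.
A + A = {10, 13, 16, 19, 22, 25, 28, 31, 34}, so |A + A| = 9.
K = |A + A| / |A| = 9/5 (already in lowest terms) ≈ 1.8000.
Reference: AP of size 5 gives K = 9/5 ≈ 1.8000; a fully generic set of size 5 gives K ≈ 3.0000.

|A| = 5, |A + A| = 9, K = 9/5.


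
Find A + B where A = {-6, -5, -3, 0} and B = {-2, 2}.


A + B = {a + b : a ∈ A, b ∈ B}.
Enumerate all |A|·|B| = 4·2 = 8 pairs (a, b) and collect distinct sums.
a = -6: -6+-2=-8, -6+2=-4
a = -5: -5+-2=-7, -5+2=-3
a = -3: -3+-2=-5, -3+2=-1
a = 0: 0+-2=-2, 0+2=2
Collecting distinct sums: A + B = {-8, -7, -5, -4, -3, -2, -1, 2}
|A + B| = 8

A + B = {-8, -7, -5, -4, -3, -2, -1, 2}


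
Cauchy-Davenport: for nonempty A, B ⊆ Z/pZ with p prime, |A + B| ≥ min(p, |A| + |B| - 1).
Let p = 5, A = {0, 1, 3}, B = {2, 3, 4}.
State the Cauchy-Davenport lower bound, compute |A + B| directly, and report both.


Cauchy-Davenport: |A + B| ≥ min(p, |A| + |B| - 1) for A, B nonempty in Z/pZ.
|A| = 3, |B| = 3, p = 5.
CD lower bound = min(5, 3 + 3 - 1) = min(5, 5) = 5.
Compute A + B mod 5 directly:
a = 0: 0+2=2, 0+3=3, 0+4=4
a = 1: 1+2=3, 1+3=4, 1+4=0
a = 3: 3+2=0, 3+3=1, 3+4=2
A + B = {0, 1, 2, 3, 4}, so |A + B| = 5.
Verify: 5 ≥ 5? Yes ✓.

CD lower bound = 5, actual |A + B| = 5.
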